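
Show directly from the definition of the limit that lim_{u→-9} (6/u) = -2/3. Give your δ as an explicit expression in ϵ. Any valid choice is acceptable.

δ = min(9/2, (27/4)ϵ)

Let ϵ > 0. We seek δ > 0 such that 0 < |u + 9| < δ implies |6/u + 2/3| < ϵ.
|6/u + 2/3| = 6·|-9 − u|/(9·|u|) = 6|u + 9|/(9|u|).
Require δ ≤ 9/2 so that |u| > 9 − 9/2 = 9/2, hence 9|u| > 81/2.
Then |6/u + 2/3| < 6|u + 9|/(81/2), which is < ϵ when |u + 9| < (27/4)ϵ.
Take δ = min(9/2, (27/4)ϵ). Then 0 < |u + 9| < δ gives both |u + 9| < 9/2 and |u + 9| < (27/4)ϵ, so |6/u + 2/3| < ϵ.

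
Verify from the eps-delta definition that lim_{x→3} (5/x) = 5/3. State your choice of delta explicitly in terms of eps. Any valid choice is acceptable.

Suppose eps > 0. We seek delta > 0 such that 0 < |x − 3| < delta implies |5/x − (5/3)| < eps.
|5/x − (5/3)| = 5·|3 − x|/(3·|x|) = 5|x − 3|/(3|x|).
Restrict delta ≤ 3/2. Then |x − 3| < 3/2 gives |x| > 3/2, so 3|x| > 9/2.
Then |5/x − (5/3)| < 5|x − 3|/(9/2), which is < eps when |x − 3| < (9/10)eps.
Take delta = min(3/2, (9/10)eps). Then 0 < |x − 3| < delta gives both |x − 3| < 3/2 and |x − 3| < (9/10)eps, so |5/x − (5/3)| < eps.

delta = min(3/2, (9/10)eps)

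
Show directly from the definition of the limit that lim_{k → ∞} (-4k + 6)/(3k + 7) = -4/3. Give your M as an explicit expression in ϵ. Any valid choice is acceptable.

Fix ϵ > 0. For k ≥ 1, |(-4k + 6)/(3k + 7) + 4/3| = |46|/(3(3k + 7)) = 46/(3(3k + 7)).
Since 3k + 7 ≥ 3k for k ≥ 1, this is ≤ 46/(3·3k) = (46/9)/k.
So |(-4k + 6)/(3k + 7) + 4/3| < ϵ whenever k > (46/9)/ϵ.
Take M = (46/9)/ϵ. If k > M then |(-4k + 6)/(3k + 7) + 4/3| ≤ (46/9)/k < ϵ.

M = (46/9)/ϵ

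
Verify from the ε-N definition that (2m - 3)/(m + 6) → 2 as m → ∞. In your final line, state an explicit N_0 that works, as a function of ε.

N_0 = 15/ε

Fix ε > 0. For m ≥ 1, |(2m - 3)/(m + 6) − 2| = |-15|/((m + 6)) = 15/((m + 6)).
Since m + 6 ≥ m for m ≥ 1, this is ≤ 15/(m) = 15/m.
So |(2m - 3)/(m + 6) − 2| < ε whenever m > 15/ε.
Take N_0 = 15/ε. If m > N_0 then |(2m - 3)/(m + 6) − 2| ≤ 15/m < ε.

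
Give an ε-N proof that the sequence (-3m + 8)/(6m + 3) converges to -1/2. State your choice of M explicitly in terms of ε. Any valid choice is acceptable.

Let ε > 0. For m ≥ 1, |(-3m + 8)/(6m + 3) + 1/2| = |57|/(6(6m + 3)) = 57/(6(6m + 3)).
Since 6m + 3 ≥ 6m for m ≥ 1, this is ≤ 57/(6·6m) = (19/12)/m.
So |(-3m + 8)/(6m + 3) + 1/2| < ε whenever m > (19/12)/ε.
Take M = (19/12)/ε. If m > M then |(-3m + 8)/(6m + 3) + 1/2| ≤ (19/12)/m < ε.

M = (19/12)/ε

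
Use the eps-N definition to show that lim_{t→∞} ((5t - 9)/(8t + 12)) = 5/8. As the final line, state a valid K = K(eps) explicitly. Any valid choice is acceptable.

K = (33/16)/eps

Let eps > 0. We seek K > 0 such that t > K implies |(5t - 9)/(8t + 12) − (5/8)| < eps.
(5t - 9)/(8t + 12) − (5/8) = (8(5t - 9) − 5(8t + 12)) / (8(8t + 12)) = -132/(8(8t + 12)).
For t > 0 we have 8t + 12 > 8t, so |(5t - 9)/(8t + 12) − (5/8)| = 132/(8(8t + 12)) < 132/(8·8t) = (33/16)/t.
Thus |(5t - 9)/(8t + 12) − (5/8)| < eps whenever t > (33/16)/eps.
Take K = (33/16)/eps. If t > K then |(5t - 9)/(8t + 12) − (5/8)| < (33/16)/t < eps.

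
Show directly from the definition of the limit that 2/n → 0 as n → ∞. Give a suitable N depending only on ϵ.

N = 2/ϵ

Suppose ϵ > 0. For n ≥ 1, |2/n − 0| = 2/(n) ≤ 2/n.
We need 2/n < ϵ, i.e. n > 2/ϵ.
Take N = 2/ϵ. If n > N then |2/n| ≤ 2/n < ϵ.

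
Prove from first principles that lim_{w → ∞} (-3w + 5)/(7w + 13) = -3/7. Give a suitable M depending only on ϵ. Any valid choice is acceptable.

Suppose ϵ > 0. We seek M > 0 such that w > M implies |(-3w + 5)/(7w + 13) + 3/7| < ϵ.
(-3w + 5)/(7w + 13) + 3/7 = (7(-3w + 5) − (-3)(7w + 13)) / (7(7w + 13)) = 74/(7(7w + 13)).
For w > 0 we have 7w + 13 > 7w, so |(-3w + 5)/(7w + 13) + 3/7| = 74/(7(7w + 13)) < 74/(7·7w) = (74/49)/w.
Thus |(-3w + 5)/(7w + 13) + 3/7| < ϵ whenever w > (74/49)/ϵ.
Take M = (74/49)/ϵ. If w > M then |(-3w + 5)/(7w + 13) + 3/7| < (74/49)/w < ϵ.

M = (74/49)/ϵ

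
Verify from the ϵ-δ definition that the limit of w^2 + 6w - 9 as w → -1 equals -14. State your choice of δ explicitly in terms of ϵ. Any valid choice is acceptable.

Let ϵ > 0. We want δ > 0 such that 0 < |w + 1| < δ implies |(w^2 + 6w - 9) + 14| < ϵ.
(w^2 + 6w - 9) + 14 = w^2 + 6w + 5 = (w + 1)(w + 5).
So |(w^2 + 6w - 9) + 14| = |w + 1|·|w + 5|.
Require δ ≤ 1. Then |w + 1| < 1 gives |w| < 2, and by the triangle inequality |w + 5| ≤ 2 + 5 = 7.
Hence |(w^2 + 6w - 9) + 14| ≤ 7|w + 1| < ϵ provided |w + 1| < ϵ/7.
Take δ = min(1, ϵ/7). Then 0 < |w + 1| < δ gives both |w + 1| < 1 and |w + 1| < ϵ/7, so |(w^2 + 6w - 9) + 14| < ϵ.

δ = min(1, ϵ/7)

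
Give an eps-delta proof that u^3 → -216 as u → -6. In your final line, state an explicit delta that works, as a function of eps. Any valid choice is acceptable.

delta = min(1, eps/127)

Let eps > 0. We seek delta > 0 with 0 < |u + 6| < delta ⇒ |u^3 + 216| < eps.
Factor: u^3 + 216 = (u + 6)(u^2 - 6u + 36), so |u^3 + 216| = |u + 6|·|u^2 - 6u + 36|.
Impose delta ≤ 1 so that |u| < 7; then |u^2 - 6u + 36| ≤ 127.
Hence |u^3 + 216| ≤ 127|u + 6|, which is < eps once |u + 6| < eps/127.
Take delta = min(1, eps/127). If 0 < |u + 6| < delta then both bounds hold and |u^3 + 216| ≤ 127|u + 6| < 127·(eps/127) = eps.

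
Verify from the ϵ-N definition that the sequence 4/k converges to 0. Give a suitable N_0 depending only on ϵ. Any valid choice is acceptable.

N_0 = 4/ϵ

Fix ϵ > 0. For k ≥ 1, |4/k − 0| = 4/(k) ≤ 4/k.
We need 4/k < ϵ, i.e. k > 4/ϵ.
Take N_0 = 4/ϵ. If k > N_0 then |4/k| ≤ 4/k < ϵ.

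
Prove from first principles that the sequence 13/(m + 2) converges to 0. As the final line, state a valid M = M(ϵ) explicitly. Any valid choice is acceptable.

M = 13/ϵ

Let ϵ > 0 be given. For m ≥ 1, |13/(m + 2) − 0| = 13/(m + 2) ≤ 13/m.
We need 13/m < ϵ, i.e. m > 13/ϵ.
Take M = 13/ϵ. If m > M then |13/(m + 2)| ≤ 13/m < ϵ.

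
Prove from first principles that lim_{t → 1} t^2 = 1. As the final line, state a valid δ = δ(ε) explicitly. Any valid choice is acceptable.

Fix ε > 0. We seek δ > 0 with 0 < |t − 1| < δ ⇒ |t^2 − 1| < ε.
Factor: t^2 − 1 = (t − 1)(t + 1), so |t^2 − 1| = |t − 1|·|t + 1|.
Impose δ ≤ 2 so that |t| < 3; then |t + 1| ≤ 4.
Hence |t^2 − 1| ≤ 4|t − 1|, which is < ε once |t − 1| < ε/4.
Take δ = min(2, ε/4). If 0 < |t − 1| < δ then both bounds hold and |t^2 − 1| ≤ 4|t − 1| < 4·(ε/4) = ε.

δ = min(2, ε/4)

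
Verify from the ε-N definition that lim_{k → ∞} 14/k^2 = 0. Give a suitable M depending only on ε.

M = (14/ε)^{1/2}

Let ε > 0. For k ≥ 1, |14/k^2 − 0| = 14/k^2.
14/k^2 < ε ⇔ k^2 > 14/ε ⇔ k > (14/ε)^{1/2}.
Take M = (14/ε)^{1/2}. Then k > M implies 14/k^2 < ε.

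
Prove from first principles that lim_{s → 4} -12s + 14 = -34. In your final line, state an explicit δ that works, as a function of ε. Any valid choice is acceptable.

Let ε > 0. We need δ > 0 so that 0 < |s − 4| < δ implies |(-12s + 14) + 34| < ε.
Since (-12s + 14) + 34 = -12(s − 4), we have |(-12s + 14) + 34| = 12|s − 4|.
Thus it suffices that |s − 4| < ε/12.
Choosing δ = ε/12 gives |(-12s + 14) + 34| = 12|s − 4| < ε whenever |s − 4| < δ.

δ = ε/12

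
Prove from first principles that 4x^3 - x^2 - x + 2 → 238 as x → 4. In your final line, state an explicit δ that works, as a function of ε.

Suppose ε > 0. We want δ > 0 such that 0 < |x − 4| < δ implies |(4x^3 - x^2 - x + 2) − 238| < ε.
(4x^3 - x^2 - x + 2) − 238 = 4x^3 - x^2 - x - 236 = (x − 4)(4x^2 + 15x + 59).
So |(4x^3 - x^2 - x + 2) − 238| = |x − 4|·|4x^2 + 15x + 59|.
Assume first that |x − 4| < 1, so |x| < 5. Then |4x^2 + 15x + 59| ≤ 4·5^2 + 15·5 + 59 = 234.
Hence |(4x^3 - x^2 - x + 2) − 238| ≤ 234|x − 4| < ε provided |x − 4| < ε/234.
Choosing δ = min(1, ε/234) ensures both conditions, hence |(4x^3 - x^2 - x + 2) − 238| < ε.

δ = min(1, ε/234)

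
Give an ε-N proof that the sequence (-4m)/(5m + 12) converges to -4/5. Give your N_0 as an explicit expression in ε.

N_0 = (48/25)/ε

Suppose ε > 0. For m ≥ 1, |(-4m)/(5m + 12) + 4/5| = |48|/(5(5m + 12)) = 48/(5(5m + 12)).
Since 5m + 12 ≥ 5m for m ≥ 1, this is ≤ 48/(5·5m) = (48/25)/m.
So |(-4m)/(5m + 12) + 4/5| < ε whenever m > (48/25)/ε.
Take N_0 = (48/25)/ε. If m > N_0 then |(-4m)/(5m + 12) + 4/5| ≤ (48/25)/m < ε.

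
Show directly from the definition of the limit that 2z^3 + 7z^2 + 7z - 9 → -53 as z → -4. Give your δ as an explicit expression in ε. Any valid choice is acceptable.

Suppose ε > 0. We want δ > 0 such that 0 < |z + 4| < δ implies |(2z^3 + 7z^2 + 7z - 9) + 53| < ε.
(2z^3 + 7z^2 + 7z - 9) + 53 = 2z^3 + 7z^2 + 7z + 44 = (z + 4)(2z^2 - z + 11).
So |(2z^3 + 7z^2 + 7z - 9) + 53| = |z + 4|·|2z^2 - z + 11|.
Assume first that |z + 4| < 1, so |z| < 5. Then |2z^2 - z + 11| ≤ 2·5^2 + 5 + 11 = 66.
Hence |(2z^3 + 7z^2 + 7z - 9) + 53| ≤ 66|z + 4| < ε provided |z + 4| < ε/66.
Take δ = min(1, ε/66). Then 0 < |z + 4| < δ gives both |z + 4| < 1 and |z + 4| < ε/66, so |(2z^3 + 7z^2 + 7z - 9) + 53| < ε.

δ = min(1, ε/66)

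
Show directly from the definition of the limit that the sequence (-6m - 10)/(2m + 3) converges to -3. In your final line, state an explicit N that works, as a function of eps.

N = (1/2)/eps

Let eps > 0 be given. For m ≥ 1, |(-6m - 10)/(2m + 3) + 3| = |-2|/(2(2m + 3)) = 2/(2(2m + 3)).
Since 2m + 3 ≥ 2m for m ≥ 1, this is ≤ 2/(2·2m) = (1/2)/m.
So |(-6m - 10)/(2m + 3) + 3| < eps whenever m > (1/2)/eps.
Take N = (1/2)/eps. If m > N then |(-6m - 10)/(2m + 3) + 3| ≤ (1/2)/m < eps.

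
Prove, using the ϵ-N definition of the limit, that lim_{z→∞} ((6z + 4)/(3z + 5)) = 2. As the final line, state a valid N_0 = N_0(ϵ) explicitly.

N_0 = 2/ϵ

Suppose ϵ > 0. We seek N_0 > 0 such that z > N_0 implies |(6z + 4)/(3z + 5) − 2| < ϵ.
(6z + 4)/(3z + 5) − 2 = (3(6z + 4) − 6(3z + 5)) / (3(3z + 5)) = -18/(3(3z + 5)).
For z > 0 we have 3z + 5 > 3z, so |(6z + 4)/(3z + 5) − 2| = 18/(3(3z + 5)) < 18/(3·3z) = 2/z.
Thus |(6z + 4)/(3z + 5) − 2| < ϵ whenever z > 2/ϵ.
Take N_0 = 2/ϵ. If z > N_0 then |(6z + 4)/(3z + 5) − 2| < 2/z < ϵ.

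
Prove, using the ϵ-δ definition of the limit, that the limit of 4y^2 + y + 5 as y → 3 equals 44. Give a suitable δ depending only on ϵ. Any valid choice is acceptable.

Let ϵ > 0 be given. We want δ > 0 such that 0 < |y − 3| < δ implies |(4y^2 + y + 5) − 44| < ϵ.
(4y^2 + y + 5) − 44 = 4y^2 + y - 39 = (y − 3)(4y + 13).
So |(4y^2 + y + 5) − 44| = |y − 3|·|4y + 13|.
Require δ ≤ 1. Then |y − 3| < 1 gives |y| < 4, and by the triangle inequality |4y + 13| ≤ 4·4 + 13 = 29.
Hence |(4y^2 + y + 5) − 44| ≤ 29|y − 3| < ϵ provided |y − 3| < ϵ/29.
Choosing δ = min(1, ϵ/29) ensures both conditions, hence |(4y^2 + y + 5) − 44| < ϵ.

δ = min(1, ϵ/29)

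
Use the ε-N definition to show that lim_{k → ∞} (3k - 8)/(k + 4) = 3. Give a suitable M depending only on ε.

Let ε > 0 be given. For k ≥ 1, |(3k - 8)/(k + 4) − 3| = |-20|/((k + 4)) = 20/((k + 4)).
Since k + 4 ≥ k for k ≥ 1, this is ≤ 20/(k) = 20/k.
So |(3k - 8)/(k + 4) − 3| < ε whenever k > 20/ε.
Take M = 20/ε. If k > M then |(3k - 8)/(k + 4) − 3| ≤ 20/k < ε.

M = 20/ε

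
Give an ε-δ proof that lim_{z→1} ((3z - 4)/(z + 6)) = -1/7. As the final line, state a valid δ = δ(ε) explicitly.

Suppose ε > 0. We want δ > 0 with 0 < |z − 1| < δ ⇒ |(3z - 4)/(z + 6) + 1/7| < ε.
Combining over a common denominator, (3z - 4)/(z + 6) + 1/7 = [(3z - 4)·7 − (-1)·(z + 6)] / [7·(z + 6)] = 22(z − 1) / (7(z + 6)).
So |(3z - 4)/(z + 6) + 1/7| = 22|z − 1| / (7·|z + 6|).
Restrict δ ≤ 7/2. Then |z − 1| < 7/2 gives |z + 6| = |(z − 1) + 7| ≥ 7 − 7/2 = 7/2.
Hence |(3z - 4)/(z + 6) + 1/7| < 22|z − 1|/(7·(7/2)) = (44/49)|z − 1|, which is < ε once |z − 1| < (49/44)ε.
Take δ = min(7/2, (49/44)ε). Then 0 < |z − 1| < δ forces both bounds, so |(3z - 4)/(z + 6) + 1/7| < ε.

δ = min(7/2, (49/44)ε)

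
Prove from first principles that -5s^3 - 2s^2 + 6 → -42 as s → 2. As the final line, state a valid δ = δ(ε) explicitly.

Let ε > 0 be given. We want δ > 0 such that 0 < |s − 2| < δ implies |(-5s^3 - 2s^2 + 6) + 42| < ε.
(-5s^3 - 2s^2 + 6) + 42 = -5s^3 - 2s^2 + 48 = (s − 2)(-5s^2 - 12s - 24).
So |(-5s^3 - 2s^2 + 6) + 42| = |s − 2|·|-5s^2 - 12s - 24|.
Assume first that |s − 2| < 1, so |s| < 3. Then |-5s^2 - 12s - 24| ≤ 5·3^2 + 12·3 + 24 = 105.
Hence |(-5s^3 - 2s^2 + 6) + 42| ≤ 105|s − 2| < ε provided |s − 2| < ε/105.
Choosing δ = min(1, ε/105) ensures both conditions, hence |(-5s^3 - 2s^2 + 6) + 42| < ε.

δ = min(1, ε/105)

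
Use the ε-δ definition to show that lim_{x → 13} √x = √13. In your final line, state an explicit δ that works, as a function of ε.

δ = min(13, √13·ε)

Let ε > 0 be given. We want δ > 0 such that 0 < |x − 13| < δ implies |√x − √13| < ε.
Multiplying by the conjugate, |√x − √13| = |x − 13|/(√x + √13).
Restrict δ ≤ 13 so that |x − 13| < 13 forces x > 0, and then √x + √13 > √13.
Hence |√x − √13| < |x − 13|/√13, which is < ε once |x − 13| < √13·ε.
Take δ = min(13, √13·ε). If 0 < |x − 13| < δ then x > 0 and |√x − √13| < |x − 13|/√13 < ε.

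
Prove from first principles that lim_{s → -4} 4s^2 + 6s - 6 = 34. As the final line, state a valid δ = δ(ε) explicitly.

Suppose ε > 0. We want δ > 0 such that 0 < |s + 4| < δ implies |(4s^2 + 6s - 6) − 34| < ε.
(4s^2 + 6s - 6) − 34 = 4s^2 + 6s - 40 = (s + 4)(4s - 10).
So |(4s^2 + 6s - 6) − 34| = |s + 4|·|4s - 10|.
Require δ ≤ 1. Then |s + 4| < 1 gives |s| < 5, and by the triangle inequality |4s - 10| ≤ 4·5 + 10 = 30.
Hence |(4s^2 + 6s - 6) − 34| ≤ 30|s + 4| < ε provided |s + 4| < ε/30.
Take δ = min(1, ε/30). Then 0 < |s + 4| < δ gives both |s + 4| < 1 and |s + 4| < ε/30, so |(4s^2 + 6s - 6) − 34| < ε.

δ = min(1, ε/30)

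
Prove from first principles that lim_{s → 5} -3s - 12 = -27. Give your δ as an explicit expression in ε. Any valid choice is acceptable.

Suppose ε > 0. We need δ > 0 so that 0 < |s − 5| < δ implies |(-3s - 12) + 27| < ε.
Since (-3s - 12) + 27 = -3(s − 5), we have |(-3s - 12) + 27| = 3|s − 5|.
Thus it suffices that |s − 5| < ε/3.
Choosing δ = ε/3 gives |(-3s - 12) + 27| = 3|s − 5| < ε whenever |s − 5| < δ.

δ = ε/3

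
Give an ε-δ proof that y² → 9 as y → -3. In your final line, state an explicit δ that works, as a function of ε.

Suppose ε > 0. We seek δ > 0 with 0 < |y + 3| < δ ⇒ |y² − 9| < ε.
Factor: y² − 9 = (y + 3)(y - 3), so |y² − 9| = |y + 3|·|y - 3|.
Restrict δ ≤ 1. Then |y + 3| < 1 gives |y| < 4, so by the triangle inequality |y - 3| ≤ 4 + 3 = 7.
Hence |y² − 9| ≤ 7|y + 3|, which is < ε once |y + 3| < ε/7.
Take δ = min(1, ε/7). If 0 < |y + 3| < δ then both bounds hold and |y² − 9| ≤ 7|y + 3| < 7·(ε/7) = ε.

δ = min(1, ε/7)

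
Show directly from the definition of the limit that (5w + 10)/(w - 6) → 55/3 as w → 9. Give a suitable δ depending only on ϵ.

Let ϵ > 0 be given. We want δ > 0 with 0 < |w − 9| < δ ⇒ |(5w + 10)/(w - 6) − (55/3)| < ϵ.
Combining over a common denominator, (5w + 10)/(w - 6) − (55/3) = [(5w + 10)·3 − 55·(w - 6)] / [3·(w - 6)] = -40(w − 9) / (3(w - 6)).
So |(5w + 10)/(w - 6) − (55/3)| = 40|w − 9| / (3·|w − 6|).
Restrict δ ≤ 3/2. Then |w − 9| < 3/2 gives |w − 6| = |(w − 9) + 3| ≥ 3 − 3/2 = 3/2.
Hence |(5w + 10)/(w - 6) − (55/3)| < 40|w − 9|/(3·(3/2)) = (80/9)|w − 9|, which is < ϵ once |w − 9| < (9/80)ϵ.
Take δ = min(3/2, (9/80)ϵ). Then 0 < |w − 9| < δ forces both bounds, so |(5w + 10)/(w - 6) − (55/3)| < ϵ.

δ = min(3/2, (9/80)ϵ)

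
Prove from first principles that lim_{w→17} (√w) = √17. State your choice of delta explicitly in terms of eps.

Suppose eps > 0. We want delta > 0 such that 0 < |w − 17| < delta implies |√w − √17| < eps.
Rationalise: √w − √17 = (w − 17)/(√w + √17), so |√w − √17| = |w − 17|/(√w + √17).
Restrict delta ≤ 17 so that |w − 17| < 17 forces w > 0, and then √w + √17 > √17.
Hence |√w − √17| < |w − 17|/√17, which is < eps once |w − 17| < √17·eps.
Take delta = min(17, √17·eps). If 0 < |w − 17| < delta then w > 0 and |√w − √17| < |w − 17|/√17 < eps.

delta = min(17, √17·eps)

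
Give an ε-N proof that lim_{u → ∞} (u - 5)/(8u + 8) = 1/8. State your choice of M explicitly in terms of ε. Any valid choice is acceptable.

M = (3/4)/ε

Let ε > 0 be given. We seek M > 0 such that u > M implies |(u - 5)/(8u + 8) − (1/8)| < ε.
(u - 5)/(8u + 8) − (1/8) = (8(u - 5) − (8u + 8)) / (8(8u + 8)) = -48/(8(8u + 8)).
For u > 0 we have 8u + 8 > 8u, so |(u - 5)/(8u + 8) − (1/8)| = 48/(8(8u + 8)) < 48/(8·8u) = (3/4)/u.
Thus |(u - 5)/(8u + 8) − (1/8)| < ε whenever u > (3/4)/ε.
Take M = (3/4)/ε. If u > M then |(u - 5)/(8u + 8) − (1/8)| < (3/4)/u < ε.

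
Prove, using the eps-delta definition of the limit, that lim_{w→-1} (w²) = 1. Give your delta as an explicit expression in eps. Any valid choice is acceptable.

Fix eps > 0. We seek delta > 0 with 0 < |w + 1| < delta ⇒ |w² − 1| < eps.
Factor: w² − 1 = (w + 1)(w - 1), so |w² − 1| = |w + 1|·|w - 1|.
Impose delta ≤ 2 so that |w| < 3; then |w - 1| ≤ 4.
Hence |w² − 1| ≤ 4|w + 1|, which is < eps once |w + 1| < eps/4.
Take delta = min(2, eps/4). If 0 < |w + 1| < delta then both bounds hold and |w² − 1| ≤ 4|w + 1| < 4·(eps/4) = eps.

delta = min(2, eps/4)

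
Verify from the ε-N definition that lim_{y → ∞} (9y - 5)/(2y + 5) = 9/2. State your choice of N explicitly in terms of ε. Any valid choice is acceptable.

N = (55/4)/ε

Let ε > 0 be given. We seek N > 0 such that y > N implies |(9y - 5)/(2y + 5) − (9/2)| < ε.
(9y - 5)/(2y + 5) − (9/2) = (2(9y - 5) − 9(2y + 5)) / (2(2y + 5)) = -55/(2(2y + 5)).
For y > 0 we have 2y + 5 > 2y, so |(9y - 5)/(2y + 5) − (9/2)| = 55/(2(2y + 5)) < 55/(2·2y) = (55/4)/y.
Thus |(9y - 5)/(2y + 5) − (9/2)| < ε whenever y > (55/4)/ε.
Take N = (55/4)/ε. If y > N then |(9y - 5)/(2y + 5) − (9/2)| < (55/4)/y < ε.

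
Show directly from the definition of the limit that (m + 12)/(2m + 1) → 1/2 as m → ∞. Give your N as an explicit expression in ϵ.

N = (23/4)/ϵ

Suppose ϵ > 0. For m ≥ 1, |(m + 12)/(2m + 1) − (1/2)| = |23|/(2(2m + 1)) = 23/(2(2m + 1)).
Since 2m + 1 ≥ 2m for m ≥ 1, this is ≤ 23/(2·2m) = (23/4)/m.
So |(m + 12)/(2m + 1) − (1/2)| < ϵ whenever m > (23/4)/ϵ.
Take N = (23/4)/ϵ. If m > N then |(m + 12)/(2m + 1) − (1/2)| ≤ (23/4)/m < ϵ.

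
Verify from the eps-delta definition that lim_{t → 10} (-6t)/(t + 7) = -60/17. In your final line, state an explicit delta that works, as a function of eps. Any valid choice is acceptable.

delta = min(17/2, (289/84)eps)

Let eps > 0 be given. We want delta > 0 with 0 < |t − 10| < delta ⇒ |(-6t)/(t + 7) + 60/17| < eps.
Combining over a common denominator, (-6t)/(t + 7) + 60/17 = [(-6t)·17 − (-60)·(t + 7)] / [17·(t + 7)] = -42(t − 10) / (17(t + 7)).
So |(-6t)/(t + 7) + 60/17| = 42|t − 10| / (17·|t + 7|).
Require delta ≤ 17/2, so |t + 7| ≥ |17| − |t − 10| > 17 − 17/2 = 17/2.
Hence |(-6t)/(t + 7) + 60/17| < 42|t − 10|/(17·(17/2)) = (84/289)|t − 10|, which is < eps once |t − 10| < (289/84)eps.
Take delta = min(17/2, (289/84)eps). Then 0 < |t − 10| < delta forces both bounds, so |(-6t)/(t + 7) + 60/17| < eps.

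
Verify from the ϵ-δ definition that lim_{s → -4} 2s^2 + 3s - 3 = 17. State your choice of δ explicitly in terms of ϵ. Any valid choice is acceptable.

Fix ϵ > 0. We want δ > 0 such that 0 < |s + 4| < δ implies |(2s^2 + 3s - 3) − 17| < ϵ.
(2s^2 + 3s - 3) − 17 = 2s^2 + 3s - 20 = (s + 4)(2s - 5).
So |(2s^2 + 3s - 3) − 17| = |s + 4|·|2s - 5|.
Require δ ≤ 2. Then |s + 4| < 2 gives |s| < 6, and by the triangle inequality |2s - 5| ≤ 2·6 + 5 = 17.
Hence |(2s^2 + 3s - 3) − 17| ≤ 17|s + 4| < ϵ provided |s + 4| < ϵ/17.
Choosing δ = min(2, ϵ/17) ensures both conditions, hence |(2s^2 + 3s - 3) − 17| < ϵ.

δ = min(2, ϵ/17)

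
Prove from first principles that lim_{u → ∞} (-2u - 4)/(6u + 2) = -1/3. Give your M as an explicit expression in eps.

M = (5/9)/eps

Let eps > 0. We seek M > 0 such that u > M implies |(-2u - 4)/(6u + 2) + 1/3| < eps.
(-2u - 4)/(6u + 2) + 1/3 = (6(-2u - 4) − (-2)(6u + 2)) / (6(6u + 2)) = -20/(6(6u + 2)).
For u > 0 we have 6u + 2 > 6u, so |(-2u - 4)/(6u + 2) + 1/3| = 20/(6(6u + 2)) < 20/(6·6u) = (5/9)/u.
Thus |(-2u - 4)/(6u + 2) + 1/3| < eps whenever u > (5/9)/eps.
Take M = (5/9)/eps. If u > M then |(-2u - 4)/(6u + 2) + 1/3| < (5/9)/u < eps.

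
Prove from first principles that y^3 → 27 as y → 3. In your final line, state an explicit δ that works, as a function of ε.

δ = min(1, ε/37)

Suppose ε > 0. We seek δ > 0 with 0 < |y − 3| < δ ⇒ |y^3 − 27| < ε.
Factor: y^3 − 27 = (y − 3)(y^2 + 3y + 9), so |y^3 − 27| = |y − 3|·|y^2 + 3y + 9|.
Impose δ ≤ 1 so that |y| < 4; then |y^2 + 3y + 9| ≤ 37.
Hence |y^3 − 27| ≤ 37|y − 3|, which is < ε once |y − 3| < ε/37.
Take δ = min(1, ε/37). If 0 < |y − 3| < δ then both bounds hold and |y^3 − 27| ≤ 37|y − 3| < 37·(ε/37) = ε.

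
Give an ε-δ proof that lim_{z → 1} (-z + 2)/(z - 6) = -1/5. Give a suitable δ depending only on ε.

Suppose ε > 0. We want δ > 0 with 0 < |z − 1| < δ ⇒ |(-z + 2)/(z - 6) + 1/5| < ε.
Combining over a common denominator, (-z + 2)/(z - 6) + 1/5 = [(-z + 2)·(-5) − 1·(z - 6)] / [(-5)·(z - 6)] = 4(z − 1) / ((-5)(z - 6)).
So |(-z + 2)/(z - 6) + 1/5| = 4|z − 1| / (5·|z − 6|).
Require δ ≤ 5/2, so |z − 6| ≥ |-5| − |z − 1| > 5 − 5/2 = 5/2.
Hence |(-z + 2)/(z - 6) + 1/5| < 4|z − 1|/(5·(5/2)) = (8/25)|z − 1|, which is < ε once |z − 1| < (25/8)ε.
Take δ = min(5/2, (25/8)ε). Then 0 < |z − 1| < δ forces both bounds, so |(-z + 2)/(z - 6) + 1/5| < ε.

δ = min(5/2, (25/8)ε)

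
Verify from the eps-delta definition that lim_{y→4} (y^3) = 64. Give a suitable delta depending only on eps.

Let eps > 0. We seek delta > 0 with 0 < |y − 4| < delta ⇒ |y^3 − 64| < eps.
Factor: y^3 − 64 = (y − 4)(y^2 + 4y + 16), so |y^3 − 64| = |y − 4|·|y^2 + 4y + 16|.
Restrict delta ≤ 2. Then |y − 4| < 2 gives |y| < 6, so by the triangle inequality |y^2 + 4y + 16| ≤ 6^2 + 4·6 + 16 = 76.
Hence |y^3 − 64| ≤ 76|y − 4|, which is < eps once |y − 4| < eps/76.
Take delta = min(2, eps/76). If 0 < |y − 4| < delta then both bounds hold and |y^3 − 64| ≤ 76|y − 4| < 76·(eps/76) = eps.

delta = min(2, eps/76)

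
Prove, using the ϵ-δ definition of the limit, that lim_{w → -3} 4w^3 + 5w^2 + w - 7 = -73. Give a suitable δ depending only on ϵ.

δ = min(1, ϵ/114)

Let ϵ > 0 be given. We want δ > 0 such that 0 < |w + 3| < δ implies |(4w^3 + 5w^2 + w - 7) + 73| < ϵ.
(4w^3 + 5w^2 + w - 7) + 73 = 4w^3 + 5w^2 + w + 66 = (w + 3)(4w^2 - 7w + 22).
So |(4w^3 + 5w^2 + w - 7) + 73| = |w + 3|·|4w^2 - 7w + 22|.
Assume first that |w + 3| < 1, so |w| < 4. Then |4w^2 - 7w + 22| ≤ 4·4^2 + 7·4 + 22 = 114.
Hence |(4w^3 + 5w^2 + w - 7) + 73| ≤ 114|w + 3| < ϵ provided |w + 3| < ϵ/114.
Choosing δ = min(1, ϵ/114) ensures both conditions, hence |(4w^3 + 5w^2 + w - 7) + 73| < ϵ.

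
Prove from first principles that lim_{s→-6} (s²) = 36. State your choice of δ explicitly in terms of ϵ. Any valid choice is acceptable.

δ = min(1, ϵ/13)

Fix ϵ > 0. We seek δ > 0 with 0 < |s + 6| < δ ⇒ |s² − 36| < ϵ.
Factor: s² − 36 = (s + 6)(s - 6), so |s² − 36| = |s + 6|·|s - 6|.
Impose δ ≤ 1 so that |s| < 7; then |s - 6| ≤ 13.
Hence |s² − 36| ≤ 13|s + 6|, which is < ϵ once |s + 6| < ϵ/13.
Take δ = min(1, ϵ/13). If 0 < |s + 6| < δ then both bounds hold and |s² − 36| ≤ 13|s + 6| < 13·(ϵ/13) = ϵ.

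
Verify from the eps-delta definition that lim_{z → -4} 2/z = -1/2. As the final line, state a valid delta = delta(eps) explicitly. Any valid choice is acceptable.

delta = min(2, 4eps)

Let eps > 0. We seek delta > 0 such that 0 < |z + 4| < delta implies |2/z + 1/2| < eps.
|2/z + 1/2| = 2·|-4 − z|/(4·|z|) = 2|z + 4|/(4|z|).
Require delta ≤ 2 so that |z| > 4 − 2 = 2, hence 4|z| > 8.
Then |2/z + 1/2| < 2|z + 4|/8, which is < eps when |z + 4| < 4eps.
Take delta = min(2, 4eps). Then 0 < |z + 4| < delta gives both |z + 4| < 2 and |z + 4| < 4eps, so |2/z + 1/2| < eps.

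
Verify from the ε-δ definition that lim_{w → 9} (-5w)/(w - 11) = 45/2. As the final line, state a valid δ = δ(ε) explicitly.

δ = min(1, (2/55)ε)

Fix ε > 0. We want δ > 0 with 0 < |w − 9| < δ ⇒ |(-5w)/(w - 11) − (45/2)| < ε.
Combining over a common denominator, (-5w)/(w - 11) − (45/2) = [(-5w)·(-2) − (-45)·(w - 11)] / [(-2)·(w - 11)] = 55(w − 9) / ((-2)(w - 11)).
So |(-5w)/(w - 11) − (45/2)| = 55|w − 9| / (2·|w − 11|).
Restrict δ ≤ 1. Then |w − 9| < 1 gives |w − 11| = |(w − 9) + (-2)| ≥ 2 − 1 = 1.
Hence |(-5w)/(w - 11) − (45/2)| < 55|w − 9|/(2·1) = (55/2)|w − 9|, which is < ε once |w − 9| < (2/55)ε.
Take δ = min(1, (2/55)ε). Then 0 < |w − 9| < δ forces both bounds, so |(-5w)/(w - 11) − (45/2)| < ε.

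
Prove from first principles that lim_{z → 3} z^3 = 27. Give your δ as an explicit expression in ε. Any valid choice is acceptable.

δ = min(1, ε/37)

Let ε > 0. We seek δ > 0 with 0 < |z − 3| < δ ⇒ |z^3 − 27| < ε.
Factor: z^3 − 27 = (z − 3)(z^2 + 3z + 9), so |z^3 − 27| = |z − 3|·|z^2 + 3z + 9|.
Impose δ ≤ 1 so that |z| < 4; then |z^2 + 3z + 9| ≤ 37.
Hence |z^3 − 27| ≤ 37|z − 3|, which is < ε once |z − 3| < ε/37.
Take δ = min(1, ε/37). If 0 < |z − 3| < δ then both bounds hold and |z^3 − 27| ≤ 37|z − 3| < 37·(ε/37) = ε.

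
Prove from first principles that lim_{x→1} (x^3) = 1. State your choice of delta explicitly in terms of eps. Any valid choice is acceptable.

delta = min(1, eps/7)

Fix eps > 0. We seek delta > 0 with 0 < |x − 1| < delta ⇒ |x^3 − 1| < eps.
Factor: x^3 − 1 = (x − 1)(x^2 + x + 1), so |x^3 − 1| = |x − 1|·|x^2 + x + 1|.
Impose delta ≤ 1 so that |x| < 2; then |x^2 + x + 1| ≤ 7.
Hence |x^3 − 1| ≤ 7|x − 1|, which is < eps once |x − 1| < eps/7.
Take delta = min(1, eps/7). If 0 < |x − 1| < delta then both bounds hold and |x^3 − 1| ≤ 7|x − 1| < 7·(eps/7) = eps.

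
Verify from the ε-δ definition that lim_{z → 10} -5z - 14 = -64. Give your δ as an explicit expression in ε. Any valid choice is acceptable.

δ = ε/5

Let ε > 0. We need δ > 0 so that 0 < |z − 10| < δ implies |(-5z - 14) + 64| < ε.
|(-5z - 14) + 64| = |-5z + 50| = 5|z − 10|.
Thus it suffices that |z − 10| < ε/5.
Take δ = ε/5. If 0 < |z − 10| < δ then |(-5z - 14) + 64| = 5|z − 10| < 5·(ε/5) = ε.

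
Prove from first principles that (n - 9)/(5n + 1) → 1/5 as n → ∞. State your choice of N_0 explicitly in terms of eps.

Let eps > 0 be given. For n ≥ 1, |(n - 9)/(5n + 1) − (1/5)| = |-46|/(5(5n + 1)) = 46/(5(5n + 1)).
Since 5n + 1 ≥ 5n for n ≥ 1, this is ≤ 46/(5·5n) = (46/25)/n.
So |(n - 9)/(5n + 1) − (1/5)| < eps whenever n > (46/25)/eps.
Take N_0 = (46/25)/eps. If n > N_0 then |(n - 9)/(5n + 1) − (1/5)| ≤ (46/25)/n < eps.

N_0 = (46/25)/eps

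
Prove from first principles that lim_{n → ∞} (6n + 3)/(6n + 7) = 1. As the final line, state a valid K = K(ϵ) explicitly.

Let ϵ > 0. For n ≥ 1, |(6n + 3)/(6n + 7) − 1| = |-24|/(6(6n + 7)) = 24/(6(6n + 7)).
Since 6n + 7 ≥ 6n for n ≥ 1, this is ≤ 24/(6·6n) = (2/3)/n.
So |(6n + 3)/(6n + 7) − 1| < ϵ whenever n > (2/3)/ϵ.
Take K = (2/3)/ϵ. If n > K then |(6n + 3)/(6n + 7) − 1| ≤ (2/3)/n < ϵ.

K = (2/3)/ϵ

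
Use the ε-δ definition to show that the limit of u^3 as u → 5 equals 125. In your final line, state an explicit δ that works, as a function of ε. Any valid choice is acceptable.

δ = min(1, ε/91)

Suppose ε > 0. We seek δ > 0 with 0 < |u − 5| < δ ⇒ |u^3 − 125| < ε.
Factor: u^3 − 125 = (u − 5)(u^2 + 5u + 25), so |u^3 − 125| = |u − 5|·|u^2 + 5u + 25|.
Restrict δ ≤ 1. Then |u − 5| < 1 gives |u| < 6, so by the triangle inequality |u^2 + 5u + 25| ≤ 6^2 + 5·6 + 25 = 91.
Hence |u^3 − 125| ≤ 91|u − 5|, which is < ε once |u − 5| < ε/91.
Take δ = min(1, ε/91). If 0 < |u − 5| < δ then both bounds hold and |u^3 − 125| ≤ 91|u − 5| < 91·(ε/91) = ε.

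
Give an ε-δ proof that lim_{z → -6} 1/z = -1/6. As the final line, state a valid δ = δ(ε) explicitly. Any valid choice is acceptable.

δ = min(3, 18ε)

Fix ε > 0. We seek δ > 0 such that 0 < |z + 6| < δ implies |1/z + 1/6| < ε.
|1/z + 1/6| = |-6 − z|/(6·|z|) = |z + 6|/(6|z|).
Require δ ≤ 3 so that |z| > 6 − 3 = 3, hence 6|z| > 18.
Then |1/z + 1/6| < |z + 6|/18, which is < ε when |z + 6| < 18ε.
Take δ = min(3, 18ε). Then 0 < |z + 6| < δ gives both |z + 6| < 3 and |z + 6| < 18ε, so |1/z + 1/6| < ε.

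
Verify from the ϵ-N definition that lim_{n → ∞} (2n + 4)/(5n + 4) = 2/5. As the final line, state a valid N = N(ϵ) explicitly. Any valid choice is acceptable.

N = (12/25)/ϵ

Fix ϵ > 0. For n ≥ 1, |(2n + 4)/(5n + 4) − (2/5)| = |12|/(5(5n + 4)) = 12/(5(5n + 4)).
Since 5n + 4 ≥ 5n for n ≥ 1, this is ≤ 12/(5·5n) = (12/25)/n.
So |(2n + 4)/(5n + 4) − (2/5)| < ϵ whenever n > (12/25)/ϵ.
Take N = (12/25)/ϵ. If n > N then |(2n + 4)/(5n + 4) − (2/5)| ≤ (12/25)/n < ϵ.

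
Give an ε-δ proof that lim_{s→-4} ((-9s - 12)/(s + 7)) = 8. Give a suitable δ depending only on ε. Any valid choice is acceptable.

δ = min(3/2, (3/34)ε)

Fix ε > 0. We want δ > 0 with 0 < |s + 4| < δ ⇒ |(-9s - 12)/(s + 7) − 8| < ε.
Combining over a common denominator, (-9s - 12)/(s + 7) − 8 = [(-9s - 12)·3 − 24·(s + 7)] / [3·(s + 7)] = -51(s + 4) / (3(s + 7)).
So |(-9s - 12)/(s + 7) − 8| = 51|s + 4| / (3·|s + 7|).
Require δ ≤ 3/2, so |s + 7| ≥ |3| − |s + 4| > 3 − 3/2 = 3/2.
Hence |(-9s - 12)/(s + 7) − 8| < 51|s + 4|/(3·(3/2)) = (34/3)|s + 4|, which is < ε once |s + 4| < (3/34)ε.
Take δ = min(3/2, (3/34)ε). Then 0 < |s + 4| < δ forces both bounds, so |(-9s - 12)/(s + 7) − 8| < ε.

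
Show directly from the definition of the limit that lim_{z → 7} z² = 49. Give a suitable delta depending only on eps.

Let eps > 0. We seek delta > 0 with 0 < |z − 7| < delta ⇒ |z² − 49| < eps.
Factor: z² − 49 = (z − 7)(z + 7), so |z² − 49| = |z − 7|·|z + 7|.
Impose delta ≤ 1 so that |z| < 8; then |z + 7| ≤ 15.
Hence |z² − 49| ≤ 15|z − 7|, which is < eps once |z − 7| < eps/15.
Take delta = min(1, eps/15). If 0 < |z − 7| < delta then both bounds hold and |z² − 49| ≤ 15|z − 7| < 15·(eps/15) = eps.

delta = min(1, eps/15)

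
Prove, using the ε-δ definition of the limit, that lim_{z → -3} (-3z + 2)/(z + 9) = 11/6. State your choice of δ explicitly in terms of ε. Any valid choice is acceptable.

Let ε > 0. We want δ > 0 with 0 < |z + 3| < δ ⇒ |(-3z + 2)/(z + 9) − (11/6)| < ε.
Combining over a common denominator, (-3z + 2)/(z + 9) − (11/6) = [(-3z + 2)·6 − 11·(z + 9)] / [6·(z + 9)] = -29(z + 3) / (6(z + 9)).
So |(-3z + 2)/(z + 9) − (11/6)| = 29|z + 3| / (6·|z + 9|).
Restrict δ ≤ 3. Then |z + 3| < 3 gives |z + 9| = |(z + 3) + 6| ≥ 6 − 3 = 3.
Hence |(-3z + 2)/(z + 9) − (11/6)| < 29|z + 3|/(6·3) = (29/18)|z + 3|, which is < ε once |z + 3| < (18/29)ε.
Take δ = min(3, (18/29)ε). Then 0 < |z + 3| < δ forces both bounds, so |(-3z + 2)/(z + 9) − (11/6)| < ε.

δ = min(3, (18/29)ε)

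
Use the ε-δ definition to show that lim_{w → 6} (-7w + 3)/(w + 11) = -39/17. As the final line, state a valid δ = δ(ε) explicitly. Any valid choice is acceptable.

Let ε > 0 be given. We want δ > 0 with 0 < |w − 6| < δ ⇒ |(-7w + 3)/(w + 11) + 39/17| < ε.
Combining over a common denominator, (-7w + 3)/(w + 11) + 39/17 = [(-7w + 3)·17 − (-39)·(w + 11)] / [17·(w + 11)] = -80(w − 6) / (17(w + 11)).
So |(-7w + 3)/(w + 11) + 39/17| = 80|w − 6| / (17·|w + 11|).
Restrict δ ≤ 17/2. Then |w − 6| < 17/2 gives |w + 11| = |(w − 6) + 17| ≥ 17 − 17/2 = 17/2.
Hence |(-7w + 3)/(w + 11) + 39/17| < 80|w − 6|/(17·(17/2)) = (160/289)|w − 6|, which is < ε once |w − 6| < (289/160)ε.
Take δ = min(17/2, (289/160)ε). Then 0 < |w − 6| < δ forces both bounds, so |(-7w + 3)/(w + 11) + 39/17| < ε.

δ = min(17/2, (289/160)ε)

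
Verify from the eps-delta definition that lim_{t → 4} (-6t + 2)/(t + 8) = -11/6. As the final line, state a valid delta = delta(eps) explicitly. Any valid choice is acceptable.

delta = min(6, (36/25)eps)

Fix eps > 0. We want delta > 0 with 0 < |t − 4| < delta ⇒ |(-6t + 2)/(t + 8) + 11/6| < eps.
Combining over a common denominator, (-6t + 2)/(t + 8) + 11/6 = [(-6t + 2)·12 − (-22)·(t + 8)] / [12·(t + 8)] = -50(t − 4) / (12(t + 8)).
So |(-6t + 2)/(t + 8) + 11/6| = 50|t − 4| / (12·|t + 8|).
Require delta ≤ 6, so |t + 8| ≥ |12| − |t − 4| > 12 − 6 = 6.
Hence |(-6t + 2)/(t + 8) + 11/6| < 50|t − 4|/(12·6) = (25/36)|t − 4|, which is < eps once |t − 4| < (36/25)eps.
Take delta = min(6, (36/25)eps). Then 0 < |t − 4| < delta forces both bounds, so |(-6t + 2)/(t + 8) + 11/6| < eps.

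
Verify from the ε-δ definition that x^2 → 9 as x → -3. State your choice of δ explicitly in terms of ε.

Fix ε > 0. We seek δ > 0 with 0 < |x + 3| < δ ⇒ |x^2 − 9| < ε.
Factor: x^2 − 9 = (x + 3)(x - 3), so |x^2 − 9| = |x + 3|·|x - 3|.
Impose δ ≤ 1 so that |x| < 4; then |x - 3| ≤ 7.
Hence |x^2 − 9| ≤ 7|x + 3|, which is < ε once |x + 3| < ε/7.
Take δ = min(1, ε/7). If 0 < |x + 3| < δ then both bounds hold and |x^2 − 9| ≤ 7|x + 3| < 7·(ε/7) = ε.

δ = min(1, ε/7)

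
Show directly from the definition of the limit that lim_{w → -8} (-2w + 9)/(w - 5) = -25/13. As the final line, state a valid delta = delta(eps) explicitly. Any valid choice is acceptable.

delta = min(13/2, (169/2)eps)

Fix eps > 0. We want delta > 0 with 0 < |w + 8| < delta ⇒ |(-2w + 9)/(w - 5) + 25/13| < eps.
Combining over a common denominator, (-2w + 9)/(w - 5) + 25/13 = [(-2w + 9)·(-13) − 25·(w - 5)] / [(-13)·(w - 5)] = 1(w + 8) / ((-13)(w - 5)).
So |(-2w + 9)/(w - 5) + 25/13| = |w + 8| / (13·|w − 5|).
Restrict delta ≤ 13/2. Then |w + 8| < 13/2 gives |w − 5| = |(w + 8) + (-13)| ≥ 13 − 13/2 = 13/2.
Hence |(-2w + 9)/(w - 5) + 25/13| < |w + 8|/(13·(13/2)) = (2/169)|w + 8|, which is < eps once |w + 8| < (169/2)eps.
Take delta = min(13/2, (169/2)eps). Then 0 < |w + 8| < delta forces both bounds, so |(-2w + 9)/(w - 5) + 25/13| < eps.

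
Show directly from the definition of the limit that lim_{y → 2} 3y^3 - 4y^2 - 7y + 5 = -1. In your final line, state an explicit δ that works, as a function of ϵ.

Suppose ϵ > 0. We want δ > 0 such that 0 < |y − 2| < δ implies |(3y^3 - 4y^2 - 7y + 5) + 1| < ϵ.
(3y^3 - 4y^2 - 7y + 5) + 1 = 3y^3 - 4y^2 - 7y + 6 = (y − 2)(3y^2 + 2y - 3).
So |(3y^3 - 4y^2 - 7y + 5) + 1| = |y − 2|·|3y^2 + 2y - 3|.
Assume first that |y − 2| < 2, so |y| < 4. Then |3y^2 + 2y - 3| ≤ 3·4^2 + 2·4 + 3 = 59.
Hence |(3y^3 - 4y^2 - 7y + 5) + 1| ≤ 59|y − 2| < ϵ provided |y − 2| < ϵ/59.
Choosing δ = min(2, ϵ/59) ensures both conditions, hence |(3y^3 - 4y^2 - 7y + 5) + 1| < ϵ.

δ = min(2, ϵ/59)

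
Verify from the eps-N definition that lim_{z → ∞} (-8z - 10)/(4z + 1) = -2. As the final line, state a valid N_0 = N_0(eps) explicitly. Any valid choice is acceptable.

Let eps > 0. We seek N_0 > 0 such that z > N_0 implies |(-8z - 10)/(4z + 1) + 2| < eps.
(-8z - 10)/(4z + 1) + 2 = (4(-8z - 10) − (-8)(4z + 1)) / (4(4z + 1)) = -32/(4(4z + 1)).
For z > 0 we have 4z + 1 > 4z, so |(-8z - 10)/(4z + 1) + 2| = 32/(4(4z + 1)) < 32/(4·4z) = 2/z.
Thus |(-8z - 10)/(4z + 1) + 2| < eps whenever z > 2/eps.
Take N_0 = 2/eps. If z > N_0 then |(-8z - 10)/(4z + 1) + 2| < 2/z < eps.

N_0 = 2/eps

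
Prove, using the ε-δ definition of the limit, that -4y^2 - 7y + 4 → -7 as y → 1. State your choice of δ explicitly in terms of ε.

Let ε > 0. We want δ > 0 such that 0 < |y − 1| < δ implies |(-4y^2 - 7y + 4) + 7| < ε.
(-4y^2 - 7y + 4) + 7 = -4y^2 - 7y + 11 = (y − 1)(-4y - 11).
So |(-4y^2 - 7y + 4) + 7| = |y − 1|·|-4y - 11|.
Assume first that |y − 1| < 2, so |y| < 3. Then |-4y - 11| ≤ 4·3 + 11 = 23.
Hence |(-4y^2 - 7y + 4) + 7| ≤ 23|y − 1| < ε provided |y − 1| < ε/23.
Choosing δ = min(2, ε/23) ensures both conditions, hence |(-4y^2 - 7y + 4) + 7| < ε.

δ = min(2, ε/23)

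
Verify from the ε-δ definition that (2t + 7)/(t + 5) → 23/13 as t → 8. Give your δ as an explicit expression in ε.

δ = min(13/2, (169/6)ε)

Let ε > 0. We want δ > 0 with 0 < |t − 8| < δ ⇒ |(2t + 7)/(t + 5) − (23/13)| < ε.
Combining over a common denominator, (2t + 7)/(t + 5) − (23/13) = [(2t + 7)·13 − 23·(t + 5)] / [13·(t + 5)] = 3(t − 8) / (13(t + 5)).
So |(2t + 7)/(t + 5) − (23/13)| = 3|t − 8| / (13·|t + 5|).
Require δ ≤ 13/2, so |t + 5| ≥ |13| − |t − 8| > 13 − 13/2 = 13/2.
Hence |(2t + 7)/(t + 5) − (23/13)| < 3|t − 8|/(13·(13/2)) = (6/169)|t − 8|, which is < ε once |t − 8| < (169/6)ε.
Take δ = min(13/2, (169/6)ε). Then 0 < |t − 8| < δ forces both bounds, so |(2t + 7)/(t + 5) − (23/13)| < ε.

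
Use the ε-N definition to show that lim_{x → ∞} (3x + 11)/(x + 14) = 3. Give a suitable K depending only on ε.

Fix ε > 0. We seek K > 0 such that x > K implies |(3x + 11)/(x + 14) − 3| < ε.
(3x + 11)/(x + 14) − 3 = ((3x + 11) − 3(x + 14)) / ((x + 14)) = -31/((x + 14)).
For x > 0 we have x + 14 > x, so |(3x + 11)/(x + 14) − 3| = 31/((x + 14)) < 31/(x) = 31/x.
Thus |(3x + 11)/(x + 14) − 3| < ε whenever x > 31/ε.
Take K = 31/ε. If x > K then |(3x + 11)/(x + 14) − 3| < 31/x < ε.

K = 31/ε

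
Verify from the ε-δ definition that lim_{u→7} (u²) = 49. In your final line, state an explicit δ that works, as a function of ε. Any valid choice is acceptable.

δ = min(1, ε/15)

Fix ε > 0. We seek δ > 0 with 0 < |u − 7| < δ ⇒ |u² − 49| < ε.
Factor: u² − 49 = (u − 7)(u + 7), so |u² − 49| = |u − 7|·|u + 7|.
Impose δ ≤ 1 so that |u| < 8; then |u + 7| ≤ 15.
Hence |u² − 49| ≤ 15|u − 7|, which is < ε once |u − 7| < ε/15.
Take δ = min(1, ε/15). If 0 < |u − 7| < δ then both bounds hold and |u² − 49| ≤ 15|u − 7| < 15·(ε/15) = ε.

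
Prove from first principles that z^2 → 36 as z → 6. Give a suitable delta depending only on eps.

Suppose eps > 0. We seek delta > 0 with 0 < |z − 6| < delta ⇒ |z^2 − 36| < eps.
Factor: z^2 − 36 = (z − 6)(z + 6), so |z^2 − 36| = |z − 6|·|z + 6|.
Impose delta ≤ 2 so that |z| < 8; then |z + 6| ≤ 14.
Hence |z^2 − 36| ≤ 14|z − 6|, which is < eps once |z − 6| < eps/14.
Take delta = min(2, eps/14). If 0 < |z − 6| < delta then both bounds hold and |z^2 − 36| ≤ 14|z − 6| < 14·(eps/14) = eps.

delta = min(2, eps/14)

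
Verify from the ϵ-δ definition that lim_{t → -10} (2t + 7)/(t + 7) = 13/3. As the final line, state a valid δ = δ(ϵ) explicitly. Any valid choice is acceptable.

Suppose ϵ > 0. We want δ > 0 with 0 < |t + 10| < δ ⇒ |(2t + 7)/(t + 7) − (13/3)| < ϵ.
Combining over a common denominator, (2t + 7)/(t + 7) − (13/3) = [(2t + 7)·(-3) − (-13)·(t + 7)] / [(-3)·(t + 7)] = 7(t + 10) / ((-3)(t + 7)).
So |(2t + 7)/(t + 7) − (13/3)| = 7|t + 10| / (3·|t + 7|).
Restrict δ ≤ 3/2. Then |t + 10| < 3/2 gives |t + 7| = |(t + 10) + (-3)| ≥ 3 − 3/2 = 3/2.
Hence |(2t + 7)/(t + 7) − (13/3)| < 7|t + 10|/(3·(3/2)) = (14/9)|t + 10|, which is < ϵ once |t + 10| < (9/14)ϵ.
Take δ = min(3/2, (9/14)ϵ). Then 0 < |t + 10| < δ forces both bounds, so |(2t + 7)/(t + 7) − (13/3)| < ϵ.

δ = min(3/2, (9/14)ϵ)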